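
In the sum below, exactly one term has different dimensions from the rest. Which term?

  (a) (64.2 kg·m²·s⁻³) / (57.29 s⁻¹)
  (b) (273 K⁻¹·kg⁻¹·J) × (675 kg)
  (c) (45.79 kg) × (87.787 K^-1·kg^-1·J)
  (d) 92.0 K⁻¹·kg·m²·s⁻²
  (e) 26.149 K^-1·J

(a)

Dimensions:
  (a) [kg·m²·s⁻³] / [s⁻¹] = kg·m²·s⁻²
  (b) [m²·s⁻²·K⁻¹] · [kg] = kg·m²·s⁻²·K⁻¹
  (c) [kg] · [m²·s⁻²·K⁻¹] = kg·m²·s⁻²·K⁻¹
  (d) kg·m²·s⁻²·K⁻¹
  (e) J·K⁻¹ = N·m·K⁻¹ = kg·m²·s⁻²·K⁻¹
All reduce to kg·m²·s⁻²·K⁻¹ except (a), which is kg·m²·s⁻².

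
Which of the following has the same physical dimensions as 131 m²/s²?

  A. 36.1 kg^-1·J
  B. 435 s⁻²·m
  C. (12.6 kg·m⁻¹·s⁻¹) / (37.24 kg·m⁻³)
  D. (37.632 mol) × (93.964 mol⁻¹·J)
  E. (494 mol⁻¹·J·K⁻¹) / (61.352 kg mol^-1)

Reference: m²·s⁻².
Each option:
  A. J·kg⁻¹ = N·m·kg⁻¹ = m²·s⁻²  ← same
  B. m·s⁻²
  C. [kg·m⁻¹·s⁻¹] / [kg·m⁻³] = m²·s⁻¹
  D. [mol] · [kg·m²·s⁻²·mol⁻¹] = kg·m²·s⁻²
  E. [kg·m²·s⁻²·K⁻¹·mol⁻¹] / [kg·mol⁻¹] = m²·s⁻²·K⁻¹
Only A. matches m²·s⁻².

A.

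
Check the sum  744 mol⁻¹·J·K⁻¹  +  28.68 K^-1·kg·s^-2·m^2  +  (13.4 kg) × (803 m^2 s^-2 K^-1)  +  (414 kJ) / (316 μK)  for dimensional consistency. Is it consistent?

Work out the base dimensions of each:
  744 mol⁻¹·J·K⁻¹:  J·mol⁻¹·K⁻¹ = N·m·mol⁻¹·K⁻¹ = kg·m²·s⁻²·K⁻¹·mol⁻¹
  28.68 K^-1·kg·s^-2·m^2:  kg·m²·s⁻²·K⁻¹
  (13.4 kg) × (803 m^2 s^-2 K^-1):  [kg] · [m²·s⁻²·K⁻¹] = kg·m²·s⁻²·K⁻¹
  (414 kJ) / (316 μK):  [kg·m²·s⁻²] / [K] = kg·m²·s⁻²·K⁻¹
The terms do not share a single dimension (kg·m²·s⁻²·K⁻¹ vs kg·m²·s⁻²·K⁻¹·mol⁻¹).

No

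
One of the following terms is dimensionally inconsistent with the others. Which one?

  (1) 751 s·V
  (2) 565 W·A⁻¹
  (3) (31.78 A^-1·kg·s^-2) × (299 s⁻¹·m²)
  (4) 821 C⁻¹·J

Dimensions:
  (1) V·s = J·C⁻¹·s = kg·m²·s⁻²·A⁻¹
  (2) W·A⁻¹ = J·s⁻¹·A⁻¹ = kg·m²·s⁻³·A⁻¹
  (3) [kg·s⁻²·A⁻¹] · [m²·s⁻¹] = kg·m²·s⁻³·A⁻¹
  (4) J·C⁻¹ = N·m·(s·A)⁻¹ = kg·m²·s⁻³·A⁻¹
All reduce to kg·m²·s⁻³·A⁻¹ except (1), which is kg·m²·s⁻²·A⁻¹.

(1)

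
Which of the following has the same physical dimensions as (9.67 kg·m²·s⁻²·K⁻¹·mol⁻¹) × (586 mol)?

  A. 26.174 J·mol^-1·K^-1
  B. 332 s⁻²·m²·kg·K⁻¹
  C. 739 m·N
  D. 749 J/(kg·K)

B.

Reference: [kg·m²·s⁻²·K⁻¹·mol⁻¹] · [mol] = kg·m²·s⁻²·K⁻¹.
Each option:
  A. J·mol⁻¹·K⁻¹ = N·m·mol⁻¹·K⁻¹ = kg·m²·s⁻²·K⁻¹·mol⁻¹
  B. kg·m²·s⁻²·K⁻¹  ← same
  C. N·m = kg·m·s⁻²·m = kg·m²·s⁻²
  D. J·kg⁻¹·K⁻¹ = N·m·kg⁻¹·K⁻¹ = m²·s⁻²·K⁻¹
Only B. matches kg·m²·s⁻²·K⁻¹.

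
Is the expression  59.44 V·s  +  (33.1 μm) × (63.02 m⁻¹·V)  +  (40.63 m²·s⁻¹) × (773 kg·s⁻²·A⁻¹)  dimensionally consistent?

No

Reduce each to base SI dimensions:
  59.44 V·s:  V·s = J·C⁻¹·s = kg·m²·s⁻²·A⁻¹
  (33.1 μm) × (63.02 m⁻¹·V):  [m] · [kg·m·s⁻³·A⁻¹] = kg·m²·s⁻³·A⁻¹
  (40.63 m²·s⁻¹) × (773 kg·s⁻²·A⁻¹):  [m²·s⁻¹] · [kg·s⁻²·A⁻¹] = kg·m²·s⁻³·A⁻¹
The terms do not share a single dimension (kg·m²·s⁻²·A⁻¹ vs kg·m²·s⁻³·A⁻¹).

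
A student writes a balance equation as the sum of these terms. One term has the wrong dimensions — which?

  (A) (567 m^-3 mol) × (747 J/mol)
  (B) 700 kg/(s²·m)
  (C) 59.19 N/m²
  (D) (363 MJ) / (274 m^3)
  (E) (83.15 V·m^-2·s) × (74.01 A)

Dimensions:
  (A) [m⁻³·mol] · [kg·m²·s⁻²·mol⁻¹] = kg·m⁻¹·s⁻²
  (B) kg·m⁻¹·s⁻²
  (C) N·m⁻² = kg·m·s⁻²·m⁻² = kg·m⁻¹·s⁻²
  (D) [kg·m²·s⁻²] / [m³] = kg·m⁻¹·s⁻²
  (E) [kg·s⁻²·A⁻¹] · [A] = kg·s⁻²
All reduce to kg·m⁻¹·s⁻² except (E), which is kg·s⁻².

(E)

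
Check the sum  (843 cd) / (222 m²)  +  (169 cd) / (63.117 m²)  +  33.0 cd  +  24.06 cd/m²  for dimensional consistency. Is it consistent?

No

Reduce each to base SI dimensions:
  (843 cd) / (222 m²):  [cd] / [m²] = m⁻²·cd
  (169 cd) / (63.117 m²):  [cd] / [m²] = m⁻²·cd
  33.0 cd:  cd
  24.06 cd/m²:  cd·m⁻² = m⁻²·cd
The terms do not share a single dimension (cd vs m⁻²·cd).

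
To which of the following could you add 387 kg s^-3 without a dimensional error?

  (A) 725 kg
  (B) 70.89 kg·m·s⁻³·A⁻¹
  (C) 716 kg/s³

Reference: kg·s⁻³.
Each option:
  (A) kg
  (B) kg·m·s⁻³·A⁻¹
  (C) kg·s⁻³  ← same
Only (C) matches kg·s⁻³.

(C)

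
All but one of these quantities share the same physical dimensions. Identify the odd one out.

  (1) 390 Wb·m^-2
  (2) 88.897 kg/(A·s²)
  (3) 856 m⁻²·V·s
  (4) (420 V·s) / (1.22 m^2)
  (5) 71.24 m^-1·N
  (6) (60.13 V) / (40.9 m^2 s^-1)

(5)

Expand each in SI base units:
  (1) Wb·m⁻² = V·s·m⁻² = kg·s⁻²·A⁻¹
  (2) kg·s⁻²·A⁻¹
  (3) V·s·m⁻² = J·C⁻¹·s·m⁻² = kg·s⁻²·A⁻¹
  (4) [kg·m²·s⁻²·A⁻¹] / [m²] = kg·s⁻²·A⁻¹
  (5) N·m⁻¹ = kg·m·s⁻²·m⁻¹ = kg·s⁻²
  (6) [kg·m²·s⁻³·A⁻¹] / [m²·s⁻¹] = kg·s⁻²·A⁻¹
All reduce to kg·s⁻²·A⁻¹ except (5), which is kg·s⁻².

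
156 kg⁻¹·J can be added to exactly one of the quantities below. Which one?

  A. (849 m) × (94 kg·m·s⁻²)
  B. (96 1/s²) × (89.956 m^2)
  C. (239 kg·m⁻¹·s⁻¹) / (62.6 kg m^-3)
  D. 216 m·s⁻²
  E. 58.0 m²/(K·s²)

B.

Reference: J·kg⁻¹ = N·m·kg⁻¹ = m²·s⁻².
Each option:
  A. [m] · [kg·m·s⁻²] = kg·m²·s⁻²
  B. [s⁻²] · [m²] = m²·s⁻²  ← same
  C. [kg·m⁻¹·s⁻¹] / [kg·m⁻³] = m²·s⁻¹
  D. m·s⁻²
  E. m²·s⁻²·K⁻¹
Only B. matches m²·s⁻².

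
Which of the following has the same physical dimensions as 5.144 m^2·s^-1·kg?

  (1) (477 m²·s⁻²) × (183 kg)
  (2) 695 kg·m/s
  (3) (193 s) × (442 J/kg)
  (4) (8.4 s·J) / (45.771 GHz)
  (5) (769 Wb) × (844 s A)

(5)

Reference: kg·m²·s⁻¹.
Each option:
  (1) [m²·s⁻²] · [kg] = kg·m²·s⁻²
  (2) kg·m·s⁻¹
  (3) [s] · [m²·s⁻²] = m²·s⁻¹
  (4) [kg·m²·s⁻¹] / [s⁻¹] = kg·m²
  (5) [kg·m²·s⁻²·A⁻¹] · [s·A] = kg·m²·s⁻¹  ← same
Only (5) matches kg·m²·s⁻¹.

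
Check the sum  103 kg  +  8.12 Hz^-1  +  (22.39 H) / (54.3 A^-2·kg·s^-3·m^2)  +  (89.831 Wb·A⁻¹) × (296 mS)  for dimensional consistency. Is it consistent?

In SI base units:
  103 kg:  kg
  8.12 Hz^-1:  Hz⁻¹ = (s⁻¹)⁻¹ = s
  (22.39 H) / (54.3 A^-2·kg·s^-3·m^2):  [kg·m²·s⁻²·A⁻²] / [kg·m²·s⁻³·A⁻²] = s
  (89.831 Wb·A⁻¹) × (296 mS):  [kg·m²·s⁻²·A⁻²] · [kg⁻¹·m⁻²·s³·A²] = s
The terms do not share a single dimension (kg vs s).

No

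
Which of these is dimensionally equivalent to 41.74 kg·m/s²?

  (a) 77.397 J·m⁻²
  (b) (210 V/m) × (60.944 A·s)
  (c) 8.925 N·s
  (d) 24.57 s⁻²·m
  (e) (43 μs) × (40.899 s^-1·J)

Reference: kg·m·s⁻².
Each option:
  (a) J·m⁻² = N·m·m⁻² = kg·s⁻²
  (b) [kg·m·s⁻³·A⁻¹] · [s·A] = kg·m·s⁻²  ← same
  (c) N·s = kg·m·s⁻²·s = kg·m·s⁻¹
  (d) m·s⁻²
  (e) [s] · [kg·m²·s⁻³] = kg·m²·s⁻²
Only (b) matches kg·m·s⁻².

(b)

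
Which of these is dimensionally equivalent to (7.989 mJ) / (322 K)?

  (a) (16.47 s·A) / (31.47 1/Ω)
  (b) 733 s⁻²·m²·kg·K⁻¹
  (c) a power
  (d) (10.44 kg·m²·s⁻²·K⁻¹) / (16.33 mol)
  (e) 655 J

(b)

Reference: [kg·m²·s⁻²] / [K] = kg·m²·s⁻²·K⁻¹.
Each option:
  (a) [s·A] / [kg⁻¹·m⁻²·s³·A²] = kg·m²·s⁻²·A⁻¹
  (b) kg·m²·s⁻²·K⁻¹  ← same
  (c) [power] = kg·m²·s⁻³
  (d) [kg·m²·s⁻²·K⁻¹] / [mol] = kg·m²·s⁻²·K⁻¹·mol⁻¹
  (e) J = N·m = kg·m²·s⁻²
Only (b) matches kg·m²·s⁻²·K⁻¹.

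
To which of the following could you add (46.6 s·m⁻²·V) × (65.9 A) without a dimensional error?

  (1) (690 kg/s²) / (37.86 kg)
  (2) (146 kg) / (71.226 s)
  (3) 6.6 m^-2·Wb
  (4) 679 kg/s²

(4)

Reference: [kg·s⁻²·A⁻¹] · [A] = kg·s⁻².
Each option:
  (1) [kg·s⁻²] / [kg] = s⁻²
  (2) [kg] / [s] = kg·s⁻¹
  (3) Wb·m⁻² = V·s·m⁻² = kg·s⁻²·A⁻¹
  (4) kg·s⁻²  ← same
Only (4) matches kg·s⁻².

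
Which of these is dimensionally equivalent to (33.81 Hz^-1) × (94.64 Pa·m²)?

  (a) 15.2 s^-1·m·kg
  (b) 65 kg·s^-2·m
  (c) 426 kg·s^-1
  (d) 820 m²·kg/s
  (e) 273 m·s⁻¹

(a)

Reference: [s] · [kg·m·s⁻²] = kg·m·s⁻¹.
Each option:
  (a) kg·m·s⁻¹  ← same
  (b) kg·m·s⁻²
  (c) kg·s⁻¹
  (d) kg·m²·s⁻¹
  (e) m·s⁻¹
Only (a) matches kg·m·s⁻¹.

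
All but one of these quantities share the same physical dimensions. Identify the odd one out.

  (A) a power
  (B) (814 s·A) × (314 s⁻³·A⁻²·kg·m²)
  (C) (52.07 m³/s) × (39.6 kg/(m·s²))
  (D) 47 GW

Dimensions:
  (A) [power] = kg·m²·s⁻³
  (B) [s·A] · [kg·m²·s⁻³·A⁻²] = kg·m²·s⁻²·A⁻¹
  (C) [m³·s⁻¹] · [kg·m⁻¹·s⁻²] = kg·m²·s⁻³
  (D) W = J·s⁻¹ = kg·m²·s⁻³
All reduce to kg·m²·s⁻³ except (B), which is kg·m²·s⁻²·A⁻¹.

(B)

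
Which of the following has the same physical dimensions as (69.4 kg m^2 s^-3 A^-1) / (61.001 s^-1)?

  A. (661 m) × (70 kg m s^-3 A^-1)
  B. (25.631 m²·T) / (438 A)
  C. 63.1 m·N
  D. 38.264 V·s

D.

Reference: [kg·m²·s⁻³·A⁻¹] / [s⁻¹] = kg·m²·s⁻²·A⁻¹.
Each option:
  A. [m] · [kg·m·s⁻³·A⁻¹] = kg·m²·s⁻³·A⁻¹
  B. [kg·m²·s⁻²·A⁻¹] / [A] = kg·m²·s⁻²·A⁻²
  C. N·m = kg·m·s⁻²·m = kg·m²·s⁻²
  D. V·s = J·C⁻¹·s = kg·m²·s⁻²·A⁻¹  ← same
Only D. matches kg·m²·s⁻²·A⁻¹.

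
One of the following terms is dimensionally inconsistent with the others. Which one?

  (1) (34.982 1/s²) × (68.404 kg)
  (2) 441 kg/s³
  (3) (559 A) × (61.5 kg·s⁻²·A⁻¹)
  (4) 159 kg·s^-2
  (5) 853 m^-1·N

(2)

In SI base units:
  (1) [s⁻²] · [kg] = kg·s⁻²
  (2) kg·s⁻³
  (3) [A] · [kg·s⁻²·A⁻¹] = kg·s⁻²
  (4) kg·s⁻²
  (5) N·m⁻¹ = kg·m·s⁻²·m⁻¹ = kg·s⁻²
All reduce to kg·s⁻² except (2), which is kg·s⁻³.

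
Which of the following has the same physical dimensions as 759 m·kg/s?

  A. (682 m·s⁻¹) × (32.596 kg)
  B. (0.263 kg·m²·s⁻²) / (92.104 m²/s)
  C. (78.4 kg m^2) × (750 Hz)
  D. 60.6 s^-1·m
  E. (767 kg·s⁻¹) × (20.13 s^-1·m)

A.

Reference: kg·m·s⁻¹.
Each option:
  A. [m·s⁻¹] · [kg] = kg·m·s⁻¹  ← same
  B. [kg·m²·s⁻²] / [m²·s⁻¹] = kg·s⁻¹
  C. [kg·m²] · [s⁻¹] = kg·m²·s⁻¹
  D. m·s⁻¹
  E. [kg·s⁻¹] · [m·s⁻¹] = kg·m·s⁻²
Only A. matches kg·m·s⁻¹.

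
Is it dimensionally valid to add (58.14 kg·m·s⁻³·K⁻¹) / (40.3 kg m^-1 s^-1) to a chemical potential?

Expand each in SI base units:
  (58.14 kg·m·s⁻³·K⁻¹) / (40.3 kg m^-1 s^-1):  [kg·m·s⁻³·K⁻¹] / [kg·m⁻¹·s⁻¹] = m²·s⁻²·K⁻¹
  a chemical potential:  [chemical potential] = kg·m²·s⁻²·mol⁻¹
m²·s⁻²·K⁻¹ ≠ kg·m²·s⁻²·mol⁻¹, so they cannot be added.

No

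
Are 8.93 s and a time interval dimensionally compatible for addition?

Yes

Work out the base dimensions of each:
  8.93 s:  s
  a time interval:  [time interval] = s
Both are s, so they have the same dimensions and can be added.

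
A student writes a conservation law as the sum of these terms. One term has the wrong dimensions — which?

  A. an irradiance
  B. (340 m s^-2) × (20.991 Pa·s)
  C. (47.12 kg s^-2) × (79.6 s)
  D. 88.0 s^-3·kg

Expand each in SI base units:
  A. [irradiance] = kg·s⁻³
  B. [m·s⁻²] · [kg·m⁻¹·s⁻¹] = kg·s⁻³
  C. [kg·s⁻²] · [s] = kg·s⁻¹
  D. kg·s⁻³
All reduce to kg·s⁻³ except C., which is kg·s⁻¹.

C.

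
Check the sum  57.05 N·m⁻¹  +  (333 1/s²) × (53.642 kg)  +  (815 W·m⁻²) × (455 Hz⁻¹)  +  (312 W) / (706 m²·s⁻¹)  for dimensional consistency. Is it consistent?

Reduce each to base SI dimensions:
  57.05 N·m⁻¹:  N·m⁻¹ = kg·m·s⁻²·m⁻¹ = kg·s⁻²
  (333 1/s²) × (53.642 kg):  [s⁻²] · [kg] = kg·s⁻²
  (815 W·m⁻²) × (455 Hz⁻¹):  [kg·s⁻³] · [s] = kg·s⁻²
  (312 W) / (706 m²·s⁻¹):  [kg·m²·s⁻³] / [m²·s⁻¹] = kg·s⁻²
Every term reduces to kg·s⁻².

Yes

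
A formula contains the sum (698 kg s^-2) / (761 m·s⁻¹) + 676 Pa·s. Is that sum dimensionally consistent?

In SI base units:
  (698 kg s^-2) / (761 m·s⁻¹):  [kg·s⁻²] / [m·s⁻¹] = kg·m⁻¹·s⁻¹
  676 Pa·s:  Pa·s = N·m⁻²·s = kg·m⁻¹·s⁻¹
Both are kg·m⁻¹·s⁻¹, so they have the same dimensions and can be added.

Yes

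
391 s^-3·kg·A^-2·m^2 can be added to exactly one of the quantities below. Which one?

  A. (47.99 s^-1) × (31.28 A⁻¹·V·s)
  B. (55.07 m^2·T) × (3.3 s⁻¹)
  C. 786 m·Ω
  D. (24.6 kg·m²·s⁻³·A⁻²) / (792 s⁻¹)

Reference: kg·m²·s⁻³·A⁻².
Each option:
  A. [s⁻¹] · [kg·m²·s⁻²·A⁻²] = kg·m²·s⁻³·A⁻²  ← same
  B. [kg·m²·s⁻²·A⁻¹] · [s⁻¹] = kg·m²·s⁻³·A⁻¹
  C. Ω·m = V·A⁻¹·m = kg·m³·s⁻³·A⁻²
  D. [kg·m²·s⁻³·A⁻²] / [s⁻¹] = kg·m²·s⁻²·A⁻²
Only A. matches kg·m²·s⁻³·A⁻².

A.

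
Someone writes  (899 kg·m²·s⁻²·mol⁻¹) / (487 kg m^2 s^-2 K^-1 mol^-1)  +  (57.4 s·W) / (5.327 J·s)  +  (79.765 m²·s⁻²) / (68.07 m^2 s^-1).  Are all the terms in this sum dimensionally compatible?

No

Reduce each to base SI dimensions:
  (899 kg·m²·s⁻²·mol⁻¹) / (487 kg m^2 s^-2 K^-1 mol^-1):  [kg·m²·s⁻²·mol⁻¹] / [kg·m²·s⁻²·K⁻¹·mol⁻¹] = K
  (57.4 s·W) / (5.327 J·s):  [kg·m²·s⁻²] / [kg·m²·s⁻¹] = s⁻¹
  (79.765 m²·s⁻²) / (68.07 m^2 s^-1):  [m²·s⁻²] / [m²·s⁻¹] = s⁻¹
The terms do not share a single dimension (K vs s⁻¹).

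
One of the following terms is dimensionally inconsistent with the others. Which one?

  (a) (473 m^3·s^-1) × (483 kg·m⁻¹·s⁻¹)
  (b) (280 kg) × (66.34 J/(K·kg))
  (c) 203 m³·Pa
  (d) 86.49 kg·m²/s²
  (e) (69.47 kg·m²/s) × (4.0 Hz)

Reduce each to base SI dimensions:
  (a) [m³·s⁻¹] · [kg·m⁻¹·s⁻¹] = kg·m²·s⁻²
  (b) [kg] · [m²·s⁻²·K⁻¹] = kg·m²·s⁻²·K⁻¹
  (c) Pa·m³ = N·m⁻²·m³ = kg·m²·s⁻²
  (d) kg·m²·s⁻²
  (e) [kg·m²·s⁻¹] · [s⁻¹] = kg·m²·s⁻²
All reduce to kg·m²·s⁻² except (b), which is kg·m²·s⁻²·K⁻¹.

(b)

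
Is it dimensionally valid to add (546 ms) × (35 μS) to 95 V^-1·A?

No

Expand each in SI base units:
  (546 ms) × (35 μS):  [s] · [kg⁻¹·m⁻²·s³·A²] = kg⁻¹·m⁻²·s⁴·A²
  95 V^-1·A:  A·V⁻¹ = A·(J·C⁻¹)⁻¹ = kg⁻¹·m⁻²·s³·A²
kg⁻¹·m⁻²·s⁴·A² ≠ kg⁻¹·m⁻²·s³·A², so they cannot be added.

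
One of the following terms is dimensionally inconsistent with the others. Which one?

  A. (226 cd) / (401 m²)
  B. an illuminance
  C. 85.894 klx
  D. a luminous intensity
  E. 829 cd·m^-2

D.

Reduce each to base SI dimensions:
  A. [cd] / [m²] = m⁻²·cd
  B. [illuminance] = m⁻²·cd
  C. lx = lm·m⁻² = m⁻²·cd
  D. [luminous intensity] = cd
  E. cd·m⁻² = m⁻²·cd
All reduce to m⁻²·cd except D., which is cd.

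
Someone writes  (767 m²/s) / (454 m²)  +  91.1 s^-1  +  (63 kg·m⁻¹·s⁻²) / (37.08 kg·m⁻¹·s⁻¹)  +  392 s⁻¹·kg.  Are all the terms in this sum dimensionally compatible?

Reduce each to base SI dimensions:
  (767 m²/s) / (454 m²):  [m²·s⁻¹] / [m²] = s⁻¹
  91.1 s^-1:  s⁻¹
  (63 kg·m⁻¹·s⁻²) / (37.08 kg·m⁻¹·s⁻¹):  [kg·m⁻¹·s⁻²] / [kg·m⁻¹·s⁻¹] = s⁻¹
  392 s⁻¹·kg:  kg·s⁻¹
The terms do not share a single dimension (kg·s⁻¹ vs s⁻¹).

No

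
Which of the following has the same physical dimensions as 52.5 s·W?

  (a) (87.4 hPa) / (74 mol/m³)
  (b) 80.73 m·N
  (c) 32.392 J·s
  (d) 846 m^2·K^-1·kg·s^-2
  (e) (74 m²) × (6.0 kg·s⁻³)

Reference: W·s = J·s⁻¹·s = kg·m²·s⁻².
Each option:
  (a) [kg·m⁻¹·s⁻²] / [m⁻³·mol] = kg·m²·s⁻²·mol⁻¹
  (b) N·m = kg·m·s⁻²·m = kg·m²·s⁻²  ← same
  (c) J·s = N·m·s = kg·m²·s⁻¹
  (d) kg·m²·s⁻²·K⁻¹
  (e) [m²] · [kg·s⁻³] = kg·m²·s⁻³
Only (b) matches kg·m²·s⁻².

(b)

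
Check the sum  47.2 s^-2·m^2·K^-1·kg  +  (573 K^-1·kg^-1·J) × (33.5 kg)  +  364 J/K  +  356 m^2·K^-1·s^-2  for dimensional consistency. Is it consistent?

Expand each in SI base units:
  47.2 s^-2·m^2·K^-1·kg:  kg·m²·s⁻²·K⁻¹
  (573 K^-1·kg^-1·J) × (33.5 kg):  [m²·s⁻²·K⁻¹] · [kg] = kg·m²·s⁻²·K⁻¹
  364 J/K:  J·K⁻¹ = N·m·K⁻¹ = kg·m²·s⁻²·K⁻¹
  356 m^2·K^-1·s^-2:  m²·s⁻²·K⁻¹
The terms do not share a single dimension (kg·m²·s⁻²·K⁻¹ vs m²·s⁻²·K⁻¹).

No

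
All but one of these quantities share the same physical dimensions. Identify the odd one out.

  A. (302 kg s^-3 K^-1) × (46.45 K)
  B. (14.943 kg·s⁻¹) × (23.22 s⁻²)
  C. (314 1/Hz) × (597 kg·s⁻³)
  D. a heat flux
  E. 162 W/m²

Reduce each to base SI dimensions:
  A. [kg·s⁻³·K⁻¹] · [K] = kg·s⁻³
  B. [kg·s⁻¹] · [s⁻²] = kg·s⁻³
  C. [s] · [kg·s⁻³] = kg·s⁻²
  D. [heat flux] = kg·s⁻³
  E. W·m⁻² = J·s⁻¹·m⁻² = kg·s⁻³
All reduce to kg·s⁻³ except C., which is kg·s⁻².

C.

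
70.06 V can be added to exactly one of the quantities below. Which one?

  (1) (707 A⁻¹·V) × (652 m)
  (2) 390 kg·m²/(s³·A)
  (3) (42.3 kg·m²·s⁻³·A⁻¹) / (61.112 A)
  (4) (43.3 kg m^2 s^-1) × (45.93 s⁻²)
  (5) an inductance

Reference: V = J·C⁻¹ = kg·m²·s⁻³·A⁻¹.
Each option:
  (1) [kg·m²·s⁻³·A⁻²] · [m] = kg·m³·s⁻³·A⁻²
  (2) kg·m²·s⁻³·A⁻¹  ← same
  (3) [kg·m²·s⁻³·A⁻¹] / [A] = kg·m²·s⁻³·A⁻²
  (4) [kg·m²·s⁻¹] · [s⁻²] = kg·m²·s⁻³
  (5) [inductance] = kg·m²·s⁻²·A⁻²
Only (2) matches kg·m²·s⁻³·A⁻¹.

(2)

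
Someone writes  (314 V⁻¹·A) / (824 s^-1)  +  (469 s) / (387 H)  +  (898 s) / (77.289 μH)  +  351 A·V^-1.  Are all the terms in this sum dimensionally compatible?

Dimensions:
  (314 V⁻¹·A) / (824 s^-1):  [kg⁻¹·m⁻²·s³·A²] / [s⁻¹] = kg⁻¹·m⁻²·s⁴·A²
  (469 s) / (387 H):  [s] / [kg·m²·s⁻²·A⁻²] = kg⁻¹·m⁻²·s³·A²
  (898 s) / (77.289 μH):  [s] / [kg·m²·s⁻²·A⁻²] = kg⁻¹·m⁻²·s³·A²
  351 A·V^-1:  A·V⁻¹ = A·(J·C⁻¹)⁻¹ = kg⁻¹·m⁻²·s³·A²
The terms do not share a single dimension (kg⁻¹·m⁻²·s³·A² vs kg⁻¹·m⁻²·s⁴·A²).

No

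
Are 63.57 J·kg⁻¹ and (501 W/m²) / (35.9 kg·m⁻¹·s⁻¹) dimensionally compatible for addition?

No

Reduce each to base SI dimensions:
  63.57 J·kg⁻¹:  J·kg⁻¹ = N·m·kg⁻¹ = m²·s⁻²
  (501 W/m²) / (35.9 kg·m⁻¹·s⁻¹):  [kg·s⁻³] / [kg·m⁻¹·s⁻¹] = m·s⁻²
m²·s⁻² ≠ m·s⁻², so they cannot be added.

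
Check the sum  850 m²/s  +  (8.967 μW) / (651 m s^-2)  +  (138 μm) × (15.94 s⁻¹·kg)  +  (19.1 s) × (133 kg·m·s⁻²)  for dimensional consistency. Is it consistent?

No

In SI base units:
  850 m²/s:  m²·s⁻¹
  (8.967 μW) / (651 m s^-2):  [kg·m²·s⁻³] / [m·s⁻²] = kg·m·s⁻¹
  (138 μm) × (15.94 s⁻¹·kg):  [m] · [kg·s⁻¹] = kg·m·s⁻¹
  (19.1 s) × (133 kg·m·s⁻²):  [s] · [kg·m·s⁻²] = kg·m·s⁻¹
The terms do not share a single dimension (kg·m·s⁻¹ vs m²·s⁻¹).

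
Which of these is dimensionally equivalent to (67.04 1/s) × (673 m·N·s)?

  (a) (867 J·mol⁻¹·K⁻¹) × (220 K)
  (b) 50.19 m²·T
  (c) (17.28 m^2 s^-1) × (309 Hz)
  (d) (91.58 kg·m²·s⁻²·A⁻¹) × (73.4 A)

(d)

Reference: [s⁻¹] · [kg·m²·s⁻¹] = kg·m²·s⁻².
Each option:
  (a) [kg·m²·s⁻²·K⁻¹·mol⁻¹] · [K] = kg·m²·s⁻²·mol⁻¹
  (b) T·m² = Wb·m⁻²·m² = kg·m²·s⁻²·A⁻¹
  (c) [m²·s⁻¹] · [s⁻¹] = m²·s⁻²
  (d) [kg·m²·s⁻²·A⁻¹] · [A] = kg·m²·s⁻²  ← same
Only (d) matches kg·m²·s⁻².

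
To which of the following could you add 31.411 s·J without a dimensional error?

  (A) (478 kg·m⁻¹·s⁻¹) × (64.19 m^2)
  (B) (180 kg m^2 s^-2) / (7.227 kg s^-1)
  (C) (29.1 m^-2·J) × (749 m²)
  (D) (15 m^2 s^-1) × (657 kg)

Reference: J·s = N·m·s = kg·m²·s⁻¹.
Each option:
  (A) [kg·m⁻¹·s⁻¹] · [m²] = kg·m·s⁻¹
  (B) [kg·m²·s⁻²] / [kg·s⁻¹] = m²·s⁻¹
  (C) [kg·s⁻²] · [m²] = kg·m²·s⁻²
  (D) [m²·s⁻¹] · [kg] = kg·m²·s⁻¹  ← same
Only (D) matches kg·m²·s⁻¹.

(D)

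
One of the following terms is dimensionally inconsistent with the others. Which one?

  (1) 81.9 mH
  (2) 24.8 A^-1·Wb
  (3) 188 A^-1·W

Expand each in SI base units:
  (1) H = V·s·A⁻¹ = kg·m²·s⁻²·A⁻²
  (2) Wb·A⁻¹ = V·s·A⁻¹ = kg·m²·s⁻²·A⁻²
  (3) W·A⁻¹ = J·s⁻¹·A⁻¹ = kg·m²·s⁻³·A⁻¹
All reduce to kg·m²·s⁻²·A⁻² except (3), which is kg·m²·s⁻³·A⁻¹.

(3)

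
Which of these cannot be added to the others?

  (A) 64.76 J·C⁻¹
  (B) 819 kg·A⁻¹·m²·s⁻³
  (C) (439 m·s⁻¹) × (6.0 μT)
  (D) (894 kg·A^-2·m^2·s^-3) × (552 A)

(C)

Work out the base dimensions of each:
  (A) J·C⁻¹ = N·m·(s·A)⁻¹ = kg·m²·s⁻³·A⁻¹
  (B) kg·m²·s⁻³·A⁻¹
  (C) [m·s⁻¹] · [kg·s⁻²·A⁻¹] = kg·m·s⁻³·A⁻¹
  (D) [kg·m²·s⁻³·A⁻²] · [A] = kg·m²·s⁻³·A⁻¹
All reduce to kg·m²·s⁻³·A⁻¹ except (C), which is kg·m·s⁻³·A⁻¹.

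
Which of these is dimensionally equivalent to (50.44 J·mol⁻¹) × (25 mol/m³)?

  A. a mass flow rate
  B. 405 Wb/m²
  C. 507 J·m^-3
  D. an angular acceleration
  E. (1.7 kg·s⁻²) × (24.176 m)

Reference: [kg·m²·s⁻²·mol⁻¹] · [m⁻³·mol] = kg·m⁻¹·s⁻².
Each option:
  A. [mass flow rate] = kg·s⁻¹
  B. Wb·m⁻² = V·s·m⁻² = kg·s⁻²·A⁻¹
  C. J·m⁻³ = N·m·m⁻³ = kg·m⁻¹·s⁻²  ← same
  D. [angular acceleration] = s⁻²
  E. [kg·s⁻²] · [m] = kg·m·s⁻²
Only C. matches kg·m⁻¹·s⁻².

C.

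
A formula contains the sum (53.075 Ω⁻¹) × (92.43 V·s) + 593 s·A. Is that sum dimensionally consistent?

Yes

In SI base units:
  (53.075 Ω⁻¹) × (92.43 V·s):  [kg⁻¹·m⁻²·s³·A²] · [kg·m²·s⁻²·A⁻¹] = s·A
  593 s·A:  A·s = s·A
Both are s·A, so they have the same dimensions and can be added.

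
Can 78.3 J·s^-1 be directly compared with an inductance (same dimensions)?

In SI base units:
  78.3 J·s^-1:  J·s⁻¹ = N·m·s⁻¹ = kg·m²·s⁻³
  an inductance:  [inductance] = kg·m²·s⁻²·A⁻²
kg·m²·s⁻³ ≠ kg·m²·s⁻²·A⁻², so they cannot be added.

No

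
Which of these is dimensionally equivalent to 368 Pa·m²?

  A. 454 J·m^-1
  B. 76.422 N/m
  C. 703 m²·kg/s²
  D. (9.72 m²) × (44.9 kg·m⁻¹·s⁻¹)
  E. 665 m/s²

Reference: Pa·m² = N·m⁻²·m² = kg·m·s⁻².
Each option:
  A. J·m⁻¹ = N·m·m⁻¹ = kg·m·s⁻²  ← same
  B. N·m⁻¹ = kg·m·s⁻²·m⁻¹ = kg·s⁻²
  C. kg·m²·s⁻²
  D. [m²] · [kg·m⁻¹·s⁻¹] = kg·m·s⁻¹
  E. m·s⁻²
Only A. matches kg·m·s⁻².

A.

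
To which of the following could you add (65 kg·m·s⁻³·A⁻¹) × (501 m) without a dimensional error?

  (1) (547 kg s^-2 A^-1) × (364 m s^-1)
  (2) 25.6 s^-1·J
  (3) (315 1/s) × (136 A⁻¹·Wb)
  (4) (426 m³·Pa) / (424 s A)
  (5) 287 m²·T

(4)

Reference: [kg·m·s⁻³·A⁻¹] · [m] = kg·m²·s⁻³·A⁻¹.
Each option:
  (1) [kg·s⁻²·A⁻¹] · [m·s⁻¹] = kg·m·s⁻³·A⁻¹
  (2) J·s⁻¹ = N·m·s⁻¹ = kg·m²·s⁻³
  (3) [s⁻¹] · [kg·m²·s⁻²·A⁻²] = kg·m²·s⁻³·A⁻²
  (4) [kg·m²·s⁻²] / [s·A] = kg·m²·s⁻³·A⁻¹  ← same
  (5) T·m² = Wb·m⁻²·m² = kg·m²·s⁻²·A⁻¹
Only (4) matches kg·m²·s⁻³·A⁻¹.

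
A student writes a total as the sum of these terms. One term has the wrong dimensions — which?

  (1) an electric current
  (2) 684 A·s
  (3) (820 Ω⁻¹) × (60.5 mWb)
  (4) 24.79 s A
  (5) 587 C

(1)

Reduce each to base SI dimensions:
  (1) [electric current] = A
  (2) A·s = s·A
  (3) [kg⁻¹·m⁻²·s³·A²] · [kg·m²·s⁻²·A⁻¹] = s·A
  (4) s·A
  (5) C = s·A
All reduce to s·A except (1), which is A.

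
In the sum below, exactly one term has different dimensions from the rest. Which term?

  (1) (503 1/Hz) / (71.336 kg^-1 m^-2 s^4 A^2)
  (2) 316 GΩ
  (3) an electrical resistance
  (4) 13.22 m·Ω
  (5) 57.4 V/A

(4)

Reduce each to base SI dimensions:
  (1) [s] / [kg⁻¹·m⁻²·s⁴·A²] = kg·m²·s⁻³·A⁻²
  (2) Ω = V·A⁻¹ = kg·m²·s⁻³·A⁻²
  (3) [electrical resistance] = kg·m²·s⁻³·A⁻²
  (4) Ω·m = V·A⁻¹·m = kg·m³·s⁻³·A⁻²
  (5) V·A⁻¹ = J·C⁻¹·A⁻¹ = kg·m²·s⁻³·A⁻²
All reduce to kg·m²·s⁻³·A⁻² except (4), which is kg·m³·s⁻³·A⁻².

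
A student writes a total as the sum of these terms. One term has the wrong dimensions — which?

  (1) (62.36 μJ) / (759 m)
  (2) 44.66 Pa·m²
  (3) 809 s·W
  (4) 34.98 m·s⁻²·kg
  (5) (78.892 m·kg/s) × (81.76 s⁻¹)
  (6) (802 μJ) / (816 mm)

(3)

Dimensions:
  (1) [kg·m²·s⁻²] / [m] = kg·m·s⁻²
  (2) Pa·m² = N·m⁻²·m² = kg·m·s⁻²
  (3) W·s = J·s⁻¹·s = kg·m²·s⁻²
  (4) kg·m·s⁻²
  (5) [kg·m·s⁻¹] · [s⁻¹] = kg·m·s⁻²
  (6) [kg·m²·s⁻²] / [m] = kg·m·s⁻²
All reduce to kg·m·s⁻² except (3), which is kg·m²·s⁻².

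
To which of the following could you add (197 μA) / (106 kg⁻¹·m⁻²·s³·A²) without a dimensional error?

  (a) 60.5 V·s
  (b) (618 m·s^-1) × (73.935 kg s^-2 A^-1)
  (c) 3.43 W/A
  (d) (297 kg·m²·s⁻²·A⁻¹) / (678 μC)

Reference: [A] / [kg⁻¹·m⁻²·s³·A²] = kg·m²·s⁻³·A⁻¹.
Each option:
  (a) V·s = J·C⁻¹·s = kg·m²·s⁻²·A⁻¹
  (b) [m·s⁻¹] · [kg·s⁻²·A⁻¹] = kg·m·s⁻³·A⁻¹
  (c) W·A⁻¹ = J·s⁻¹·A⁻¹ = kg·m²·s⁻³·A⁻¹  ← same
  (d) [kg·m²·s⁻²·A⁻¹] / [s·A] = kg·m²·s⁻³·A⁻²
Only (c) matches kg·m²·s⁻³·A⁻¹.

(c)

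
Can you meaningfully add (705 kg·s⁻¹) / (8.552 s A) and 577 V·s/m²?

Expand each in SI base units:
  (705 kg·s⁻¹) / (8.552 s A):  [kg·s⁻¹] / [s·A] = kg·s⁻²·A⁻¹
  577 V·s/m²:  V·s·m⁻² = J·C⁻¹·s·m⁻² = kg·s⁻²·A⁻¹
Both are kg·s⁻²·A⁻¹, so they have the same dimensions and can be added.

Yes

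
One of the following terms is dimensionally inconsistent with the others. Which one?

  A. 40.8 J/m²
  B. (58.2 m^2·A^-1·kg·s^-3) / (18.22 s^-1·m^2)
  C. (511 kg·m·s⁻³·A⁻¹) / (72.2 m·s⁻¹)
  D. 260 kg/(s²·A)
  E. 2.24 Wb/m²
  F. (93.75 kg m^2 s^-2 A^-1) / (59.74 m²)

Dimensions:
  A. J·m⁻² = N·m·m⁻² = kg·s⁻²
  B. [kg·m²·s⁻³·A⁻¹] / [m²·s⁻¹] = kg·s⁻²·A⁻¹
  C. [kg·m·s⁻³·A⁻¹] / [m·s⁻¹] = kg·s⁻²·A⁻¹
  D. kg·s⁻²·A⁻¹
  E. Wb·m⁻² = V·s·m⁻² = kg·s⁻²·A⁻¹
  F. [kg·m²·s⁻²·A⁻¹] / [m²] = kg·s⁻²·A⁻¹
All reduce to kg·s⁻²·A⁻¹ except A., which is kg·s⁻².

A.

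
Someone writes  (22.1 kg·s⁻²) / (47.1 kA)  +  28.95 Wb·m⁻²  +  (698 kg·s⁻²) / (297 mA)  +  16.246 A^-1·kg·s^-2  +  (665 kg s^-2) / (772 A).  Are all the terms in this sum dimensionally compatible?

Yes

Expand each in SI base units:
  (22.1 kg·s⁻²) / (47.1 kA):  [kg·s⁻²] / [A] = kg·s⁻²·A⁻¹
  28.95 Wb·m⁻²:  Wb·m⁻² = V·s·m⁻² = kg·s⁻²·A⁻¹
  (698 kg·s⁻²) / (297 mA):  [kg·s⁻²] / [A] = kg·s⁻²·A⁻¹
  16.246 A^-1·kg·s^-2:  kg·s⁻²·A⁻¹
  (665 kg s^-2) / (772 A):  [kg·s⁻²] / [A] = kg·s⁻²·A⁻¹
Every term reduces to kg·s⁻²·A⁻¹.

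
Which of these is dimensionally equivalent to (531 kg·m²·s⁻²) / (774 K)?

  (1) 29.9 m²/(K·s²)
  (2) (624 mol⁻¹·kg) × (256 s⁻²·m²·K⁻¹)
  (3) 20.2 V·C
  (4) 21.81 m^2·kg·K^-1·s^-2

(4)

Reference: [kg·m²·s⁻²] / [K] = kg·m²·s⁻²·K⁻¹.
Each option:
  (1) m²·s⁻²·K⁻¹
  (2) [kg·mol⁻¹] · [m²·s⁻²·K⁻¹] = kg·m²·s⁻²·K⁻¹·mol⁻¹
  (3) C·V = s·A·J·C⁻¹ = kg·m²·s⁻²
  (4) kg·m²·s⁻²·K⁻¹  ← same
Only (4) matches kg·m²·s⁻²·K⁻¹.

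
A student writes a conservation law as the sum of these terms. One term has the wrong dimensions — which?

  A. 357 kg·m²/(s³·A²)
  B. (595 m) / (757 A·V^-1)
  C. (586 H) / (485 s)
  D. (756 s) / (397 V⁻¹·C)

B.

Expand each in SI base units:
  A. kg·m²·s⁻³·A⁻²
  B. [m] / [kg⁻¹·m⁻²·s³·A²] = kg·m³·s⁻³·A⁻²
  C. [kg·m²·s⁻²·A⁻²] / [s] = kg·m²·s⁻³·A⁻²
  D. [s] / [kg⁻¹·m⁻²·s⁴·A²] = kg·m²·s⁻³·A⁻²
All reduce to kg·m²·s⁻³·A⁻² except B., which is kg·m³·s⁻³·A⁻².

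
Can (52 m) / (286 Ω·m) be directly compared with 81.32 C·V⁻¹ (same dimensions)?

Work out the base dimensions of each:
  (52 m) / (286 Ω·m):  [m] / [kg·m³·s⁻³·A⁻²] = kg⁻¹·m⁻²·s³·A²
  81.32 C·V⁻¹:  C·V⁻¹ = s·A·(J·C⁻¹)⁻¹ = kg⁻¹·m⁻²·s⁴·A²
kg⁻¹·m⁻²·s³·A² ≠ kg⁻¹·m⁻²·s⁴·A², so they cannot be added.

No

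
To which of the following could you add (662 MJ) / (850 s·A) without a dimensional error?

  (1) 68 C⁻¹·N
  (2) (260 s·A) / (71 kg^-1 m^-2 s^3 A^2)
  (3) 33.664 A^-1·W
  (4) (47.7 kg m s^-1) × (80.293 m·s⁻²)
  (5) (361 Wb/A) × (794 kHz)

Reference: [kg·m²·s⁻²] / [s·A] = kg·m²·s⁻³·A⁻¹.
Each option:
  (1) N·C⁻¹ = kg·m·s⁻²·(s·A)⁻¹ = kg·m·s⁻³·A⁻¹
  (2) [s·A] / [kg⁻¹·m⁻²·s³·A²] = kg·m²·s⁻²·A⁻¹
  (3) W·A⁻¹ = J·s⁻¹·A⁻¹ = kg·m²·s⁻³·A⁻¹  ← same
  (4) [kg·m·s⁻¹] · [m·s⁻²] = kg·m²·s⁻³
  (5) [kg·m²·s⁻²·A⁻²] · [s⁻¹] = kg·m²·s⁻³·A⁻²
Only (3) matches kg·m²·s⁻³·A⁻¹.

(3)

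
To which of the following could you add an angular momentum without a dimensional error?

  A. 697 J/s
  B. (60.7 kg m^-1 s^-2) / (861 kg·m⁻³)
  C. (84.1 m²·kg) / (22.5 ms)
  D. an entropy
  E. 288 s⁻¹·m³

Reference: [angular momentum] = kg·m²·s⁻¹.
Each option:
  A. J·s⁻¹ = N·m·s⁻¹ = kg·m²·s⁻³
  B. [kg·m⁻¹·s⁻²] / [kg·m⁻³] = m²·s⁻²
  C. [kg·m²] / [s] = kg·m²·s⁻¹  ← same
  D. [entropy] = kg·m²·s⁻²·K⁻¹
  E. m³·s⁻¹
Only C. matches kg·m²·s⁻¹.

C.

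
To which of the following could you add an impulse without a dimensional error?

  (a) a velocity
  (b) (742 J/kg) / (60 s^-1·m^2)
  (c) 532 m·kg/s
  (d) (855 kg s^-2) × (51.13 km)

Reference: [impulse] = kg·m·s⁻¹.
Each option:
  (a) [velocity] = m·s⁻¹
  (b) [m²·s⁻²] / [m²·s⁻¹] = s⁻¹
  (c) kg·m·s⁻¹  ← same
  (d) [kg·s⁻²] · [m] = kg·m·s⁻²
Only (c) matches kg·m·s⁻¹.

(c)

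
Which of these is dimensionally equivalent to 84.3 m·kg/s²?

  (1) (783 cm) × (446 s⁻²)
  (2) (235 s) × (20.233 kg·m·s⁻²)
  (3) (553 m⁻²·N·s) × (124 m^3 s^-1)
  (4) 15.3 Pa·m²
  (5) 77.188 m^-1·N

(4)

Reference: kg·m·s⁻².
Each option:
  (1) [m] · [s⁻²] = m·s⁻²
  (2) [s] · [kg·m·s⁻²] = kg·m·s⁻¹
  (3) [kg·m⁻¹·s⁻¹] · [m³·s⁻¹] = kg·m²·s⁻²
  (4) Pa·m² = N·m⁻²·m² = kg·m·s⁻²  ← same
  (5) N·m⁻¹ = kg·m·s⁻²·m⁻¹ = kg·s⁻²
Only (4) matches kg·m·s⁻².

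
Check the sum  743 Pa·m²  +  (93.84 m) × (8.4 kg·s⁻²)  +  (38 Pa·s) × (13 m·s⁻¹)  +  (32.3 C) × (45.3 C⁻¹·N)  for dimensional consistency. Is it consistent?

In SI base units:
  743 Pa·m²:  Pa·m² = N·m⁻²·m² = kg·m·s⁻²
  (93.84 m) × (8.4 kg·s⁻²):  [m] · [kg·s⁻²] = kg·m·s⁻²
  (38 Pa·s) × (13 m·s⁻¹):  [kg·m⁻¹·s⁻¹] · [m·s⁻¹] = kg·s⁻²
  (32.3 C) × (45.3 C⁻¹·N):  [s·A] · [kg·m·s⁻³·A⁻¹] = kg·m·s⁻²
The terms do not share a single dimension (kg·m·s⁻² vs kg·s⁻²).

No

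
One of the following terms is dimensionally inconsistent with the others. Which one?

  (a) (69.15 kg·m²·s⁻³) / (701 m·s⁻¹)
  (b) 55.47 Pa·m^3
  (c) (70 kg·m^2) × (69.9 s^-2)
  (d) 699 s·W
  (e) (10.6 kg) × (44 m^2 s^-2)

In SI base units:
  (a) [kg·m²·s⁻³] / [m·s⁻¹] = kg·m·s⁻²
  (b) Pa·m³ = N·m⁻²·m³ = kg·m²·s⁻²
  (c) [kg·m²] · [s⁻²] = kg·m²·s⁻²
  (d) W·s = J·s⁻¹·s = kg·m²·s⁻²
  (e) [kg] · [m²·s⁻²] = kg·m²·s⁻²
All reduce to kg·m²·s⁻² except (a), which is kg·m·s⁻².

(a)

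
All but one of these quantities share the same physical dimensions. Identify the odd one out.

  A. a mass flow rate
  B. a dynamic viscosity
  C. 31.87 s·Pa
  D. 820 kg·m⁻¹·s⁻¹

A.

Reduce each to base SI dimensions:
  A. [mass flow rate] = kg·s⁻¹
  B. [dynamic viscosity] = kg·m⁻¹·s⁻¹
  C. Pa·s = N·m⁻²·s = kg·m⁻¹·s⁻¹
  D. kg·m⁻¹·s⁻¹
All reduce to kg·m⁻¹·s⁻¹ except A., which is kg·s⁻¹.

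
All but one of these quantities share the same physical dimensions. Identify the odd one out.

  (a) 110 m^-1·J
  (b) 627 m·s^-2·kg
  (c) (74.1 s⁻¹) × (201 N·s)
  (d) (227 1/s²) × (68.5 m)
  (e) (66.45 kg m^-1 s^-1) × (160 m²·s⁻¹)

(d)

In SI base units:
  (a) J·m⁻¹ = N·m·m⁻¹ = kg·m·s⁻²
  (b) kg·m·s⁻²
  (c) [s⁻¹] · [kg·m·s⁻¹] = kg·m·s⁻²
  (d) [s⁻²] · [m] = m·s⁻²
  (e) [kg·m⁻¹·s⁻¹] · [m²·s⁻¹] = kg·m·s⁻²
All reduce to kg·m·s⁻² except (d), which is m·s⁻².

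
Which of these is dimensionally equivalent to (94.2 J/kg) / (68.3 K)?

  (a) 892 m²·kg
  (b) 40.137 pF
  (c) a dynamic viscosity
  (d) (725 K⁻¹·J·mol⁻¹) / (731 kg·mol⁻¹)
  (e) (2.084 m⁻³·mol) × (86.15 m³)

(d)

Reference: [m²·s⁻²] / [K] = m²·s⁻²·K⁻¹.
Each option:
  (a) kg·m²
  (b) F = C·V⁻¹ = kg⁻¹·m⁻²·s⁴·A²
  (c) [dynamic viscosity] = kg·m⁻¹·s⁻¹
  (d) [kg·m²·s⁻²·K⁻¹·mol⁻¹] / [kg·mol⁻¹] = m²·s⁻²·K⁻¹  ← same
  (e) [m⁻³·mol] · [m³] = mol
Only (d) matches m²·s⁻²·K⁻¹.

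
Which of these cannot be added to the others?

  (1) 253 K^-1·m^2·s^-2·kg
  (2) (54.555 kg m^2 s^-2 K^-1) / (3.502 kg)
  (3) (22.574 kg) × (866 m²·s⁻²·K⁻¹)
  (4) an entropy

(2)

Dimensions:
  (1) kg·m²·s⁻²·K⁻¹
  (2) [kg·m²·s⁻²·K⁻¹] / [kg] = m²·s⁻²·K⁻¹
  (3) [kg] · [m²·s⁻²·K⁻¹] = kg·m²·s⁻²·K⁻¹
  (4) [entropy] = kg·m²·s⁻²·K⁻¹
All reduce to kg·m²·s⁻²·K⁻¹ except (2), which is m²·s⁻²·K⁻¹.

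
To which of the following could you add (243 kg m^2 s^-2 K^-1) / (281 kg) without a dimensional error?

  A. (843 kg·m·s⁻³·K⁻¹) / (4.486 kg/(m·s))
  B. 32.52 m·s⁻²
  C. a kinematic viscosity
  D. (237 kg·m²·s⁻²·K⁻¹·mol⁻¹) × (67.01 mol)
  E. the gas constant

A.

Reference: [kg·m²·s⁻²·K⁻¹] / [kg] = m²·s⁻²·K⁻¹.
Each option:
  A. [kg·m·s⁻³·K⁻¹] / [kg·m⁻¹·s⁻¹] = m²·s⁻²·K⁻¹  ← same
  B. m·s⁻²
  C. [kinematic viscosity] = m²·s⁻¹
  D. [kg·m²·s⁻²·K⁻¹·mol⁻¹] · [mol] = kg·m²·s⁻²·K⁻¹
  E. [gas constant] = kg·m²·s⁻²·K⁻¹·mol⁻¹
Only A. matches m²·s⁻²·K⁻¹.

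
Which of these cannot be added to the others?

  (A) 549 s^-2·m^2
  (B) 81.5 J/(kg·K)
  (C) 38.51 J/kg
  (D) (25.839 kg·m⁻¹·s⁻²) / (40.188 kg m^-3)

Reduce each to base SI dimensions:
  (A) m²·s⁻²
  (B) J·kg⁻¹·K⁻¹ = N·m·kg⁻¹·K⁻¹ = m²·s⁻²·K⁻¹
  (C) J·kg⁻¹ = N·m·kg⁻¹ = m²·s⁻²
  (D) [kg·m⁻¹·s⁻²] / [kg·m⁻³] = m²·s⁻²
All reduce to m²·s⁻² except (B), which is m²·s⁻²·K⁻¹.

(B)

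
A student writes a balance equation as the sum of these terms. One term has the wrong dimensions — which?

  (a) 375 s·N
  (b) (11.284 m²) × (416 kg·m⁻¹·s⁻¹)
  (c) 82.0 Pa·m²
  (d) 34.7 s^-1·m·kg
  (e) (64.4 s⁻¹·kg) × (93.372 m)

(c)

Dimensions:
  (a) N·s = kg·m·s⁻²·s = kg·m·s⁻¹
  (b) [m²] · [kg·m⁻¹·s⁻¹] = kg·m·s⁻¹
  (c) Pa·m² = N·m⁻²·m² = kg·m·s⁻²
  (d) kg·m·s⁻¹
  (e) [kg·s⁻¹] · [m] = kg·m·s⁻¹
All reduce to kg·m·s⁻¹ except (c), which is kg·m·s⁻².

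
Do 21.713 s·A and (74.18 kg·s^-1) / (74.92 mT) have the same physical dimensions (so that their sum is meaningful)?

Dimensions:
  21.713 s·A:  A·s = s·A
  (74.18 kg·s^-1) / (74.92 mT):  [kg·s⁻¹] / [kg·s⁻²·A⁻¹] = s·A
Both are s·A, so they have the same dimensions and can be added.

Yes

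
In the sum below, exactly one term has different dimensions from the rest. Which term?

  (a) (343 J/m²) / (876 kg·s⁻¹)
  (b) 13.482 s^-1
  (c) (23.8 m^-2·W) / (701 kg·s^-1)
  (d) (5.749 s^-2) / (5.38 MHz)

Reduce each to base SI dimensions:
  (a) [kg·s⁻²] / [kg·s⁻¹] = s⁻¹
  (b) s⁻¹
  (c) [kg·s⁻³] / [kg·s⁻¹] = s⁻²
  (d) [s⁻²] / [s⁻¹] = s⁻¹
All reduce to s⁻¹ except (c), which is s⁻².

(c)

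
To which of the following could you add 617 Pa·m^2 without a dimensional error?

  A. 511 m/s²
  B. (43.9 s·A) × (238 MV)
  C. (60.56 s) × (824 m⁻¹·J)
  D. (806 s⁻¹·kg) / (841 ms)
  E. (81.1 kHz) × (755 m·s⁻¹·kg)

Reference: Pa·m² = N·m⁻²·m² = kg·m·s⁻².
Each option:
  A. m·s⁻²
  B. [s·A] · [kg·m²·s⁻³·A⁻¹] = kg·m²·s⁻²
  C. [s] · [kg·m·s⁻²] = kg·m·s⁻¹
  D. [kg·s⁻¹] / [s] = kg·s⁻²
  E. [s⁻¹] · [kg·m·s⁻¹] = kg·m·s⁻²  ← same
Only E. matches kg·m·s⁻².

E.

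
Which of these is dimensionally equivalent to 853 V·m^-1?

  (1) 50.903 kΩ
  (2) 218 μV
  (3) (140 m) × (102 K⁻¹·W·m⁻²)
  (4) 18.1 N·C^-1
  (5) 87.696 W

(4)

Reference: V·m⁻¹ = J·C⁻¹·m⁻¹ = kg·m·s⁻³·A⁻¹.
Each option:
  (1) Ω = V·A⁻¹ = kg·m²·s⁻³·A⁻²
  (2) V = J·C⁻¹ = kg·m²·s⁻³·A⁻¹
  (3) [m] · [kg·s⁻³·K⁻¹] = kg·m·s⁻³·K⁻¹
  (4) N·C⁻¹ = kg·m·s⁻²·(s·A)⁻¹ = kg·m·s⁻³·A⁻¹  ← same
  (5) W = J·s⁻¹ = kg·m²·s⁻³
Only (4) matches kg·m·s⁻³·A⁻¹.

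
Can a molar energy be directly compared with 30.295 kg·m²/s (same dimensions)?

Expand each in SI base units:
  a molar energy:  [molar energy] = kg·m²·s⁻²·mol⁻¹
  30.295 kg·m²/s:  kg·m²·s⁻¹
kg·m²·s⁻²·mol⁻¹ ≠ kg·m²·s⁻¹, so they cannot be added.

No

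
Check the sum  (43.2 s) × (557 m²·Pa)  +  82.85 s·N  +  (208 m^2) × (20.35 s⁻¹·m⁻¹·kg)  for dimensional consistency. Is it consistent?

Work out the base dimensions of each:
  (43.2 s) × (557 m²·Pa):  [s] · [kg·m·s⁻²] = kg·m·s⁻¹
  82.85 s·N:  N·s = kg·m·s⁻²·s = kg·m·s⁻¹
  (208 m^2) × (20.35 s⁻¹·m⁻¹·kg):  [m²] · [kg·m⁻¹·s⁻¹] = kg·m·s⁻¹
Every term reduces to kg·m·s⁻¹.

Yes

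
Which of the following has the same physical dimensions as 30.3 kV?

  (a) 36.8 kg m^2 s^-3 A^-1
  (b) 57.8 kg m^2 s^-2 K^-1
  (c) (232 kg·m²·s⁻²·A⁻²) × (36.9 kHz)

Reference: V = J·C⁻¹ = kg·m²·s⁻³·A⁻¹.
Each option:
  (a) kg·m²·s⁻³·A⁻¹  ← same
  (b) kg·m²·s⁻²·K⁻¹
  (c) [kg·m²·s⁻²·A⁻²] · [s⁻¹] = kg·m²·s⁻³·A⁻²
Only (a) matches kg·m²·s⁻³·A⁻¹.

(a)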